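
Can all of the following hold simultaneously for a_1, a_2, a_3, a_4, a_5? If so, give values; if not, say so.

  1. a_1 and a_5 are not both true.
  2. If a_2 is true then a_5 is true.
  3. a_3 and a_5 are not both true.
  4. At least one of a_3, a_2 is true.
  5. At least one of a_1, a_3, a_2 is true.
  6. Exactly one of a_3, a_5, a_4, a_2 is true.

a_1=T, a_2=F, a_3=T, a_4=F, a_5=F

  (1) a_1=T, a_5=F — not both ✓
  (2) a_2=F ⇒ a_5: vacuous ✓
  (3) a_3=T, a_5=F — not both ✓
  (4) {a_3, a_2}: 1 true — at least one ✓
  (5) {a_1, a_3, a_2}: 2 true — at least one ✓
  (6) {a_3, a_5, a_4, a_2}: 1 true — exactly one ✓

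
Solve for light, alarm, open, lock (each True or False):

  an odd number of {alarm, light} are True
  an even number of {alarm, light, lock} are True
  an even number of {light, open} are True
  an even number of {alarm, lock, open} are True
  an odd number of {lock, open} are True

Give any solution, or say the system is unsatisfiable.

light = False; alarm = True; open = False; lock = True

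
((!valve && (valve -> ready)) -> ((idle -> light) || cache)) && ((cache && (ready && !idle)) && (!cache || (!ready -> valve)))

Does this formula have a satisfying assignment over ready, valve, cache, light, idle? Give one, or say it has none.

ready = True, valve = False, cache = True, light = True, idle = False

  (!valve && (valve -> ready)) -> ((idle -> light) || cache) = True
    !valve && (valve -> ready) = True
      !valve = True
      valve -> ready = True
    (idle -> light) || cache = True
      idle -> light = True
  (cache && (ready && !idle)) && (!cache || (!ready -> valve)) = True
    cache && (ready && !idle) = True
      ready && !idle = True
        !idle = True
    !cache || (!ready -> valve) = True
      !cache = False
      !ready -> valve = True
        !ready = False
Both conjuncts True, so the formula holds.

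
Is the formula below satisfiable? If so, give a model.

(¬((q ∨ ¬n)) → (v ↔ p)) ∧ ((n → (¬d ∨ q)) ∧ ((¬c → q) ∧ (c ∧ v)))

p = True, q = True, n = False, d = True, c = True, v = True

  ¬((q ∨ ¬n)) → (v ↔ p) = True
    ¬((q ∨ ¬n)) = False
      q ∨ ¬n = True
        ¬n = True
    v ↔ p = True
  (n → (¬d ∨ q)) ∧ ((¬c → q) ∧ (c ∧ v)) = True
    n → (¬d ∨ q) = True
      ¬d ∨ q = True
        ¬d = False
    (¬c → q) ∧ (c ∧ v) = True
      ¬c → q = True
        ¬c = False
      c ∧ v = True
Both conjuncts True, so the formula holds.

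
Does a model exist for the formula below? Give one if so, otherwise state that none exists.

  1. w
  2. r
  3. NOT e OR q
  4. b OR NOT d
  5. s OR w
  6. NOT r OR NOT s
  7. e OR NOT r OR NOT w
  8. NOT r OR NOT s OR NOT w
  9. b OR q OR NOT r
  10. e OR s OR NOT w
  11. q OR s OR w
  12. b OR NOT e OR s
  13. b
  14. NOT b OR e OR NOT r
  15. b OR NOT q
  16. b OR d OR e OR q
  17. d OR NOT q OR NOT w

s = False, b = True, q = True, e = True, w = True, d = True, r = True

Unit clause (w) forces w = True.
Unit clause (r) forces r = True.
In (NOT r OR NOT s) only NOT s is left, so s = False.
In (e OR NOT r OR NOT w) only e is left, so e = True.
In (b OR NOT e OR s) only b is left, so b = True.
In (NOT e OR q) only q is left, so q = True.
In (d OR NOT q OR NOT w) only d is left, so d = True.
All clauses satisfied.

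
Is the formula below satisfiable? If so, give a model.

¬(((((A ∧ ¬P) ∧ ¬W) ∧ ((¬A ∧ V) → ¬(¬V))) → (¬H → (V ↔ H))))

A = True, V = True, W = False, P = False, H = False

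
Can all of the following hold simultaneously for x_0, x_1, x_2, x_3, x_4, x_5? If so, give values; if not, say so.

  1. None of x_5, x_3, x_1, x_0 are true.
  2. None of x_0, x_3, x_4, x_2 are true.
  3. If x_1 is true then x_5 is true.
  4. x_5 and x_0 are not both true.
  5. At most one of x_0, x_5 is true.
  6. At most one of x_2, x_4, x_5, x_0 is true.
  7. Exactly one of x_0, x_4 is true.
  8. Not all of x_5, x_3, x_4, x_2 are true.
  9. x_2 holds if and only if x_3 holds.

No satisfying assignment exists.

Case x_0 = True:
  Constraint (1) is violated (x_0=T) — contradiction.
Case x_0 = False:
  (1) forces x_5 = False.
  (1) forces x_3 = False.
  (1) forces x_1 = False.
  (2) forces x_4 = False.
  Constraint (7) is violated (x_0=F, x_4=F) — contradiction.
Both cases fail — unsatisfiable.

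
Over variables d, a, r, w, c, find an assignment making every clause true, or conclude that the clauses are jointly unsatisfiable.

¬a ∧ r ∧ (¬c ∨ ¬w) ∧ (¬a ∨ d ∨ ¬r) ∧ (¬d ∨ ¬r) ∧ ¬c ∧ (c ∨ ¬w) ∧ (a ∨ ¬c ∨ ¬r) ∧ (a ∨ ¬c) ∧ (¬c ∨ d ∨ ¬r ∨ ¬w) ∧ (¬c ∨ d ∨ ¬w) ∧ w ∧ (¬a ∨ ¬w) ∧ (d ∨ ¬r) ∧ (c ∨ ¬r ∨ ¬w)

Case a = True:
  Clause (¬a) is falsified — contradiction.
Case a = False:
  (r) forces r = True.
  (¬d ∨ ¬r) forces d = False.
  Clause (d ∨ ¬r) is falsified — contradiction.
Both cases fail, so the formula is unsatisfiable.

UNSATISFIABLE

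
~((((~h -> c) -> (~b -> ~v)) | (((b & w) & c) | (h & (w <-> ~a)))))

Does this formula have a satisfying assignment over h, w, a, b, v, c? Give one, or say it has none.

h=F, w=T, a=F, b=F, v=T, c=T

  ~((((~h -> c) -> (~b -> ~v)) | (((b & w) & c) | (h & (w <-> ~a))))) = True
    ((~h -> c) -> (~b -> ~v)) | (((b & w) & c) | (h & (w <-> ~a))) = False
      (~h -> c) -> (~b -> ~v) = False
        ~h -> c = True
          ~h = True
        ~b -> ~v = False
          ~b = True
          ~v = False
      ((b & w) & c) | (h & (w <-> ~a)) = False
        (b & w) & c = False
          b & w = False
        h & (w <-> ~a) = False
          w <-> ~a = True
            ~a = True
The formula evaluates to True.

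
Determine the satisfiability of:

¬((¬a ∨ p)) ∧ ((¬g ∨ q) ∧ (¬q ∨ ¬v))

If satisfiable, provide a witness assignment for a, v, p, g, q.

a = True; v = False; p = False; g = False; q = False

  ¬((¬a ∨ p)) = True
    ¬a ∨ p = False
      ¬a = False
  (¬g ∨ q) ∧ (¬q ∨ ¬v) = True
    ¬g ∨ q = True
      ¬g = True
    ¬q ∨ ¬v = True
      ¬q = True
      ¬v = True
Both conjuncts True, so the formula holds.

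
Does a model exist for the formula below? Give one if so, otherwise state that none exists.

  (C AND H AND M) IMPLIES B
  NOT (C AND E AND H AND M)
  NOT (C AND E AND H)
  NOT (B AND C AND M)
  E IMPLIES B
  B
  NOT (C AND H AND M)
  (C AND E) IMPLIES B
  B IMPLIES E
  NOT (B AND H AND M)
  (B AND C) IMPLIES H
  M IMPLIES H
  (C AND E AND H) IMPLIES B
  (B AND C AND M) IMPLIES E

Unit clause (B) forces B = True.
In (NOT B OR E) only E is left, so E = True.
Set H = True.
  then (NOT B OR NOT H OR NOT M) forces M = False.
  then (NOT C OR NOT E OR NOT H) forces C = False.
All clauses satisfied.

H = True, E = True, B = True, M = False, C = False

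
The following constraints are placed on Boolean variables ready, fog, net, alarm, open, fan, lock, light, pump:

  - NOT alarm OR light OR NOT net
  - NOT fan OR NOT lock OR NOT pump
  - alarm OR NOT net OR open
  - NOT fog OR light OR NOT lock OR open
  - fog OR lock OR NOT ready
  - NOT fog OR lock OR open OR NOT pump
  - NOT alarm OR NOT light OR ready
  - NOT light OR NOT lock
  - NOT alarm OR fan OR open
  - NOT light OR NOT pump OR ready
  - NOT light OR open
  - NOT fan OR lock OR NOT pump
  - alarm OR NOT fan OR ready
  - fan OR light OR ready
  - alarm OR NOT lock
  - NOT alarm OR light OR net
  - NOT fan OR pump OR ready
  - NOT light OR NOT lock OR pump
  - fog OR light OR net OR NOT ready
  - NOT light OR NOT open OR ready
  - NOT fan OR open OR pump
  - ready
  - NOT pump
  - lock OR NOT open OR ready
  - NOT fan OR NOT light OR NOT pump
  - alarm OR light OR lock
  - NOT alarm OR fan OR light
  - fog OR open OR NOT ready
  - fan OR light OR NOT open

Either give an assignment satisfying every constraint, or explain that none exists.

Unit clause (ready) forces ready = True.
Unit clause (NOT pump) forces pump = False.
Set fog = True.
Set net = False.
Set alarm = False.
  then (alarm OR NOT lock) forces lock = False.
  then (alarm OR light OR lock) forces light = True.
  then (NOT light OR open) forces open = True.
Set fan = True.
All clauses satisfied.

ready = True, fog = True, net = False, alarm = False, open = True, fan = True, lock = False, light = True, pump = False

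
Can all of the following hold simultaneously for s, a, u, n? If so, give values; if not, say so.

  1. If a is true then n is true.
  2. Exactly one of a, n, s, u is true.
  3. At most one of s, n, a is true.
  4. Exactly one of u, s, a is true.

s=T, a=F, u=F, n=F

  (1) a=F ⇒ n: vacuous ✓
  (2) {a, n, s, u}: 1 true — exactly one ✓
  (3) {s, n, a}: 1 true — at most one ✓
  (4) {u, s, a}: 1 true — exactly one ✓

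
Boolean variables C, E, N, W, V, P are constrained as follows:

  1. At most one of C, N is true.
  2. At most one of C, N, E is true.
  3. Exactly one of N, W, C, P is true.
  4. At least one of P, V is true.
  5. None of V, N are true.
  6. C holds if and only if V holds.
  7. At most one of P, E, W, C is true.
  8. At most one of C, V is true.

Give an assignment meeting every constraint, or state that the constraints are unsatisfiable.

C: False, E: False, N: False, W: False, V: False, P: True

  (1) {C, N}: 0 true — at most one ✓
  (2) {C, N, E}: 0 true — at most one ✓
  (3) {N, W, C, P}: 1 true — exactly one ✓
  (4) {P, V}: 1 true — at least one ✓
  (5) {V, N}: 0 true — none ✓
  (6) C=F, V=F — same ✓
  (7) {P, E, W, C}: 1 true — at most one ✓
  (8) {C, V}: 0 true — at most one ✓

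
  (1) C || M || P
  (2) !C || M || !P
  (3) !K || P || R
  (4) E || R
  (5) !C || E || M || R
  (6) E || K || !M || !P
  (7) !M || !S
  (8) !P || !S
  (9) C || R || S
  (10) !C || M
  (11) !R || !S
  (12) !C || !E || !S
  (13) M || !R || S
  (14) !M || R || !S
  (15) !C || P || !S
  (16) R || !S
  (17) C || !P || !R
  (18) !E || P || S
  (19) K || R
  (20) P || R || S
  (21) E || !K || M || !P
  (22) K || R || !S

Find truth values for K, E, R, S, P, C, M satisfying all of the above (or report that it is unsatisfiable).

Set K = False.
  then (K || R) forces R = True.
  then (!R || !S) forces S = False.
  then (M || !R || S) forces M = True.
Set E = False.
  then (E || K || !M || !P) forces P = False.
Set C = False.
All clauses satisfied.

K: False, E: False, R: True, S: False, P: False, C: False, M: True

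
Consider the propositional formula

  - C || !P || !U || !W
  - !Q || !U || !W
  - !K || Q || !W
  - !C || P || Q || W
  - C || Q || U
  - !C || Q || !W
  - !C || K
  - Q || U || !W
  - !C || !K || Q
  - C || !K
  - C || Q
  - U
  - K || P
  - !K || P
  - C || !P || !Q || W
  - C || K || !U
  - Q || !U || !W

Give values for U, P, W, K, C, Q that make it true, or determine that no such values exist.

Unit clause (U) forces U = True.
Set P = True.
Try W = True:
  (C || !P || !U || !W) forces C = True.
  (!Q || !U || !W) forces Q = False.
  clause (!C || Q || !W) is falsified — backtrack.
So W = False.
Try K = False:
  (!C || K) forces C = False.
  clause (C || K || !U) is falsified — backtrack.
So K = True.
  then (C || !K) forces C = True.
  then (!C || !K || Q) forces Q = True.
All clauses satisfied.

U=T, P=T, W=F, K=T, C=T, Q=T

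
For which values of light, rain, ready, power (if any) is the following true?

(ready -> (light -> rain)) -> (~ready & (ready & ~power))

light = True, rain = False, ready = True, power = True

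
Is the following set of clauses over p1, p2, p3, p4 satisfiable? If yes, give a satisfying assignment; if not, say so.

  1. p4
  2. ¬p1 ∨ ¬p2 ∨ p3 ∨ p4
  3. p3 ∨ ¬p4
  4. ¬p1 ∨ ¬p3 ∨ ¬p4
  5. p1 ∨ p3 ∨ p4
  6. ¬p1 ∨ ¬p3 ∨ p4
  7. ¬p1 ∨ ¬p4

p1=F, p2=T, p3=T, p4=T

Unit clause (p4) forces p4 = True.
In (p3 ∨ ¬p4) only p3 is left, so p3 = True.
In (¬p1 ∨ ¬p3 ∨ ¬p4) only ¬p1 is left, so p1 = False.
Set p2 = True.
All clauses satisfied.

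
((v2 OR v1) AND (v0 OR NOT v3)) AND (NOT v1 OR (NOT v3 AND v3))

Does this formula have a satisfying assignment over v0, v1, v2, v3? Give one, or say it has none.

v0 = True, v1 = False, v2 = True, v3 = True

  (v2 OR v1) AND (v0 OR NOT v3) = True
    v2 OR v1 = True
    v0 OR NOT v3 = True
      NOT v3 = False
  NOT v1 OR (NOT v3 AND v3) = True
    NOT v1 = True
    NOT v3 AND v3 = False
      NOT v3 = False
Both conjuncts True, so the formula holds.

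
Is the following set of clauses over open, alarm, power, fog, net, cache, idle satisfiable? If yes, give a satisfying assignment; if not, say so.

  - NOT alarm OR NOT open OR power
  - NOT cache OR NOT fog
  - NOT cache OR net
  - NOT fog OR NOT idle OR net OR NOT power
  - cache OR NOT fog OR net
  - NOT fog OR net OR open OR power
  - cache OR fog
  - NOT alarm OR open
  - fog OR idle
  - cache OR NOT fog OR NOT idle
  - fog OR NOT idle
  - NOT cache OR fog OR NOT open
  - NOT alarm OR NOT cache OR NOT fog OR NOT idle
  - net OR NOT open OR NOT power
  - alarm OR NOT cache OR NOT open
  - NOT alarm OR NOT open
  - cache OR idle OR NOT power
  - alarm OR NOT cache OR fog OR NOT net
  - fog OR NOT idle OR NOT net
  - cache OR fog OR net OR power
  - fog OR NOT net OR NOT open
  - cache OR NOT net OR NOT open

open: False, alarm: False, power: False, fog: True, net: True, cache: False, idle: False

Set open = False.
  then (NOT alarm OR open) forces alarm = False.
Set power = False.
Try fog = False:
  (cache OR fog) forces cache = True.
  (NOT cache OR net) forces net = True.
  clause (alarm OR NOT cache OR fog OR NOT net) is falsified — backtrack.
So fog = True.
  then (NOT cache OR NOT fog) forces cache = False.
  then (cache OR NOT fog OR net) forces net = True.
  then (cache OR NOT fog OR NOT idle) forces idle = False.
All clauses satisfied.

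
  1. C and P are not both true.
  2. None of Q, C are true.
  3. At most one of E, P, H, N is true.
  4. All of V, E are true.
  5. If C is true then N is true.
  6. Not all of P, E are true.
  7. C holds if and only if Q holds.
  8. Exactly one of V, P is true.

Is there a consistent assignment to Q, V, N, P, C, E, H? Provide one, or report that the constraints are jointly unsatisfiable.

Q=F, V=T, N=F, P=F, C=F, E=T, H=F

  (1) C=F, P=F — not both ✓
  (2) {Q, C}: 0 true — none ✓
  (3) {E, P, H, N}: 1 true — at most one ✓
  (4) {V, E}: all 2 true ✓
  (5) C=F ⇒ N: vacuous ✓
  (6) {P, E}: 1/2 true — not all ✓
  (7) C=F, Q=F — same ✓
  (8) {V, P}: 1 true — exactly one ✓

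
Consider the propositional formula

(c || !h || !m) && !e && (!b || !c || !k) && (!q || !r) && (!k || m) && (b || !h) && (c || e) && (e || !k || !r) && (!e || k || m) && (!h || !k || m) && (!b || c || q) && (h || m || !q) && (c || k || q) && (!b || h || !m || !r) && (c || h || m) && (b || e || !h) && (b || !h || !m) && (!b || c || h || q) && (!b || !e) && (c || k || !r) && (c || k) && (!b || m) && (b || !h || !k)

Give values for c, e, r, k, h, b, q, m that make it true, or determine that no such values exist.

Unit clause (!e) forces e = False.
In (c || e) only c is left, so c = True.
Set r = False.
Set k = False.
Set h = False.
Set b = False.
Set q = False.
Set m = True.
All clauses satisfied.

c = True, e = False, r = False, k = False, h = False, b = False, q = False, m = True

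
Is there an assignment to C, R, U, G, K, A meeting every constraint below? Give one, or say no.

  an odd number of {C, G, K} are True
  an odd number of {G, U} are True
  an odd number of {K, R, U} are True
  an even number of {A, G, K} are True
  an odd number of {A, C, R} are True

C = True, R = False, U = True, G = False, K = False, A = False

{C, G, K}: 1 true → odd ✓
{G, U}: 1 true → odd ✓
{K, R, U}: 1 true → odd ✓
{A, G, K}: 0 true → even ✓
{A, C, R}: 1 true → odd ✓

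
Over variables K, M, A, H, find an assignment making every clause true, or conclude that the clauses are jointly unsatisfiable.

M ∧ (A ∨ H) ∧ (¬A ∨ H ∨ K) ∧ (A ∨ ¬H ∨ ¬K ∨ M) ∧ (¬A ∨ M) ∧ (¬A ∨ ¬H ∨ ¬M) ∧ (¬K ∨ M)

Unit clause (M) forces M = True.
Set K = True.
Set A = True.
  then (¬A ∨ ¬H ∨ ¬M) forces H = False.
All clauses satisfied.

K = True; M = True; A = True; H = False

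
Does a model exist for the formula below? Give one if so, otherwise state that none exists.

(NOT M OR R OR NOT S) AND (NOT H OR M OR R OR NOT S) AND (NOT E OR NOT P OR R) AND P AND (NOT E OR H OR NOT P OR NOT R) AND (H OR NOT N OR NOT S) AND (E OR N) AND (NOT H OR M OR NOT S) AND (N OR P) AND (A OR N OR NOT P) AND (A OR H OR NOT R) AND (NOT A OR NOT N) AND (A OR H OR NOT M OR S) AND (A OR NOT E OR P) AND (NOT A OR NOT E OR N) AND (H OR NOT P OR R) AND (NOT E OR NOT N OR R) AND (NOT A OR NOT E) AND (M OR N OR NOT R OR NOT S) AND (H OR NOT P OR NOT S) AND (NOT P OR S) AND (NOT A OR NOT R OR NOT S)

P: True, N: True, E: False, S: True, A: False, R: True, M: True, H: True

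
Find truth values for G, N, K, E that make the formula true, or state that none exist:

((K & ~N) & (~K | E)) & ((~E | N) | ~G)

G = False; N = False; K = True; E = True

  (K & ~N) & (~K | E) = True
    K & ~N = True
      ~N = True
    ~K | E = True
      ~K = False
  (~E | N) | ~G = True
    ~E | N = False
      ~E = False
    ~G = True
Both conjuncts True, so the formula holds.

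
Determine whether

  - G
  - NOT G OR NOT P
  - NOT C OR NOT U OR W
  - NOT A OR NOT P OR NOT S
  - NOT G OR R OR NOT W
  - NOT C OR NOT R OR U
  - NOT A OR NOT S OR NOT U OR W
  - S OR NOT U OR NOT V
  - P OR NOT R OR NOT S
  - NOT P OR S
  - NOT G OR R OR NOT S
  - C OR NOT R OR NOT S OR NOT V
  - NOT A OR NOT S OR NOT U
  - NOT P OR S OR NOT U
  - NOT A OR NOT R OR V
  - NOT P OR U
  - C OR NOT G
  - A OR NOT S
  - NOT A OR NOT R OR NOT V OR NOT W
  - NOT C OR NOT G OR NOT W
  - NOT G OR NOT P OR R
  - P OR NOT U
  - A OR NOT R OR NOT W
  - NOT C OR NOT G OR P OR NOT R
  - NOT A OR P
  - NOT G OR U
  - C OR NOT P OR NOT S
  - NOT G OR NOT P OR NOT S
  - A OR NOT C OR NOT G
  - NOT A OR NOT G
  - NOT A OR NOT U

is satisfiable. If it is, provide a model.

Case U = True:
  (G) forces G = True.
  (NOT G OR NOT P) forces P = False.
  Clause (P OR NOT U) is falsified — contradiction.
Case U = False:
  (G) forces G = True.
  Clause (NOT G OR U) is falsified — contradiction.
Both cases fail, so the formula is unsatisfiable.

UNSATISFIABLE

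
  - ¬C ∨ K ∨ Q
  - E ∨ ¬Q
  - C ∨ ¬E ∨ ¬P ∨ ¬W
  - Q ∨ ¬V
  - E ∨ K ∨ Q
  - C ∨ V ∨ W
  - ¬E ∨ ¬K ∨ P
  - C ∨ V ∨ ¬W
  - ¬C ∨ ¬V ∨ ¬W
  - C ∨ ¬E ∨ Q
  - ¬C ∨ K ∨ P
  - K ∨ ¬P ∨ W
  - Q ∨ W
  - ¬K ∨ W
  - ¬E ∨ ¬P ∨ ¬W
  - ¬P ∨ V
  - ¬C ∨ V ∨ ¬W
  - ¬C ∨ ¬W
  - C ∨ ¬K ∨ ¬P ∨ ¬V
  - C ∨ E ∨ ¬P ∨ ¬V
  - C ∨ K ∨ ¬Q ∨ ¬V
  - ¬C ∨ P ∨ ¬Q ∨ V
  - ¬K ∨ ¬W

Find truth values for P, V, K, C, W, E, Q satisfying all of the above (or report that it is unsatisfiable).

UNSATISFIABLE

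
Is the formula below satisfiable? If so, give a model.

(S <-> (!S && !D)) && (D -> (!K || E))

D = True; K = False; E = True; S = False

  S <-> (!S && !D) = True
    !S && !D = False
      !S = True
      !D = False
  D -> (!K || E) = True
    !K || E = True
      !K = True
Both conjuncts True, so the formula holds.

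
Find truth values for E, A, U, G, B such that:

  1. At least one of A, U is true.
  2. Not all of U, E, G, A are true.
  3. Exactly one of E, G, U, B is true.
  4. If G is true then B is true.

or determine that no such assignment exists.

E = True, A = True, U = False, G = False, B = False

  (1) {A, U}: 1 true — at least one ✓
  (2) {U, E, G, A}: 2/4 true — not all ✓
  (3) {E, G, U, B}: 1 true — exactly one ✓
  (4) G=F ⇒ B: vacuous ✓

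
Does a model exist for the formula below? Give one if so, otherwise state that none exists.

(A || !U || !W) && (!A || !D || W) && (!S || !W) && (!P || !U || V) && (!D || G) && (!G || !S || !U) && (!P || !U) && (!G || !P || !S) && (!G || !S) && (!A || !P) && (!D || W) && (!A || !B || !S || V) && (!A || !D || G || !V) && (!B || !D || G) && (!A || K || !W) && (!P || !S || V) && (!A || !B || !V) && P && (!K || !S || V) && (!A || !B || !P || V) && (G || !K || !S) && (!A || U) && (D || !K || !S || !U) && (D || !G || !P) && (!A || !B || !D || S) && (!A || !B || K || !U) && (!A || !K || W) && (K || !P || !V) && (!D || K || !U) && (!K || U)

B: False, U: False, G: False, W: True, S: False, D: False, P: True, K: False, A: False, V: False

Unit clause (P) forces P = True.
In (!P || !U) only !U is left, so U = False.
In (!A || !P) only !A is left, so A = False.
In (!K || U) only !K is left, so K = False.
In (K || !P || !V) only !V is left, so V = False.
In (!P || !S || V) only !S is left, so S = False.
Set B = False.
Set G = False.
  then (!D || G) forces D = False.
Set W = True.
All clauses satisfied.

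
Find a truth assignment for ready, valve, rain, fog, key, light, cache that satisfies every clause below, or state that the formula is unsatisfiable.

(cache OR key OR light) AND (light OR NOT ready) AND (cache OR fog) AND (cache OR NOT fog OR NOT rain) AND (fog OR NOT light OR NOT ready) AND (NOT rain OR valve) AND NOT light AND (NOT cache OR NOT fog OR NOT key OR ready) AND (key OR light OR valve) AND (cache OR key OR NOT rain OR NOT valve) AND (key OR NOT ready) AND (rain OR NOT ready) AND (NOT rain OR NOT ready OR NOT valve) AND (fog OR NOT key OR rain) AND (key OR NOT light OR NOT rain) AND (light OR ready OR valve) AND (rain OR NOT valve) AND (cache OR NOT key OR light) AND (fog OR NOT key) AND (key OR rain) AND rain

Unit clause (NOT light) forces light = False.
Unit clause (rain) forces rain = True.
In (light OR NOT ready) only NOT ready is left, so ready = False.
In (NOT rain OR valve) only valve is left, so valve = True.
Set fog = False.
  then (cache OR fog) forces cache = True.
  then (fog OR NOT key) forces key = False.
All clauses satisfied.

ready = False, valve = True, rain = True, fog = False, key = False, light = False, cache = True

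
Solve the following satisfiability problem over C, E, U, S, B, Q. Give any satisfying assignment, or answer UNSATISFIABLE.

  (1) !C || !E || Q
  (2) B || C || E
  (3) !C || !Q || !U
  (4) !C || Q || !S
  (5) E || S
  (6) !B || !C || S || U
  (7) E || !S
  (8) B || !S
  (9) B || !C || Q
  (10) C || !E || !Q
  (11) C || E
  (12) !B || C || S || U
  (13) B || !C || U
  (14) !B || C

C = False; E = True; U = False; S = False; B = False; Q = False

Set C = False.
  then (C || E) forces E = True.
  then (!B || C) forces B = False.
  then (B || !S) forces S = False.
  then (C || !E || !Q) forces Q = False.
Set U = False.
All clauses satisfied.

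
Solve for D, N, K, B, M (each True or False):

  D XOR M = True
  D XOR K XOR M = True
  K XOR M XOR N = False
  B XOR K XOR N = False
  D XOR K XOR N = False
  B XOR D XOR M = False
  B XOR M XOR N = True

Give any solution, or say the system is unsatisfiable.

UNSATISFIABLE

Adding constraints 1, 3, 5 mod 2: every variable appears an even number of times on the left, so the left side is 0.
But the right sides sum to 1 (mod 2). 0 ≠ 1 — the system is inconsistent.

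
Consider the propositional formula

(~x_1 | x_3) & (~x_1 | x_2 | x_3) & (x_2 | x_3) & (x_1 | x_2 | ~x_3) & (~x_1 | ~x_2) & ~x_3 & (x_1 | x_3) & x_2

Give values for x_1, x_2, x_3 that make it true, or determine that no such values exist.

Case x_3 = True:
  Clause (~x_3) is falsified — contradiction.
Case x_3 = False:
  (~x_1 | x_3) forces x_1 = False.
  Clause (x_1 | x_3) is falsified — contradiction.
Both cases fail, so the formula is unsatisfiable.

The formula is unsatisfiable.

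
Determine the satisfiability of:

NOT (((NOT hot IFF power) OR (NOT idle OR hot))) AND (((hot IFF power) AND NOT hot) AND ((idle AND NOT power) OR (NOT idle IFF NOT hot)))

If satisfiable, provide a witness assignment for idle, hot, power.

idle = True, hot = False, power = False

  NOT (((NOT hot IFF power) OR (NOT idle OR hot))) = True
    (NOT hot IFF power) OR (NOT idle OR hot) = False
      NOT hot IFF power = False
        NOT hot = True
      NOT idle OR hot = False
        NOT idle = False
  ((hot IFF power) AND NOT hot) AND ((idle AND NOT power) OR (NOT idle IFF NOT hot)) = True
    (hot IFF power) AND NOT hot = True
      hot IFF power = True
      NOT hot = True
    (idle AND NOT power) OR (NOT idle IFF NOT hot) = True
      idle AND NOT power = True
        NOT power = True
      NOT idle IFF NOT hot = False
        NOT idle = False
        NOT hot = True
Both conjuncts True, so the formula holds.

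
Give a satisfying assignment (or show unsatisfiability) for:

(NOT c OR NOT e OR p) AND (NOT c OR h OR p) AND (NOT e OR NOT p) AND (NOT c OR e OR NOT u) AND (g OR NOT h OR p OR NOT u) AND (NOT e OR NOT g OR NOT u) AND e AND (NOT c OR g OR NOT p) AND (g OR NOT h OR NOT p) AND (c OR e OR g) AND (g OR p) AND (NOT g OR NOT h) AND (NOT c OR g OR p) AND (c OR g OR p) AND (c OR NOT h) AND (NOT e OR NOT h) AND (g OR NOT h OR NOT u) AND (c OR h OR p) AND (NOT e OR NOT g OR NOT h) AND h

Case h = True:
  (e) forces e = True.
  Clause (NOT e OR NOT h) is falsified — contradiction.
Case h = False:
  Clause (h) is falsified — contradiction.
Both cases fail, so the formula is unsatisfiable.

The formula is unsatisfiable.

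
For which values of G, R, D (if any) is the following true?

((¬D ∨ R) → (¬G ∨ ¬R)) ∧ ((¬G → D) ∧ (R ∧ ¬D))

Case D = True: the conjunct ¬D is False.
Case D = False: the formula simplifies to (¬G ∨ ¬R) ∧ (G ∧ R).
  G = True: simplifies to ¬R ∧ R.
    R = True: the conjunct ¬R is False.
    R = False: the conjunct R is False.
  G = False: the conjunct G is False.
Both cases fail — unsatisfiable.

Unsatisfiable — no assignment works.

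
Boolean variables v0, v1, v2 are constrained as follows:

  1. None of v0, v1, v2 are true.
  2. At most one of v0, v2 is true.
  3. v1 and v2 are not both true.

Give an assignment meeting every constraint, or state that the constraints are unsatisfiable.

v0 = False, v1 = False, v2 = False

  (1) {v0, v1, v2}: 0 true — none ✓
  (2) {v0, v2}: 0 true — at most one ✓
  (3) v1=F, v2=F — not both ✓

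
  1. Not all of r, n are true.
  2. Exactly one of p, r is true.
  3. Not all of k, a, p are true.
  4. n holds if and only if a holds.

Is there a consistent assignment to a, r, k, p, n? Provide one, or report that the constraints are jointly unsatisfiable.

a = False, r = True, k = False, p = False, n = False

  (1) {r, n}: 1/2 true — not all ✓
  (2) {p, r}: 1 true — exactly one ✓
  (3) {k, a, p}: 0/3 true — not all ✓
  (4) n=F, a=F — same ✓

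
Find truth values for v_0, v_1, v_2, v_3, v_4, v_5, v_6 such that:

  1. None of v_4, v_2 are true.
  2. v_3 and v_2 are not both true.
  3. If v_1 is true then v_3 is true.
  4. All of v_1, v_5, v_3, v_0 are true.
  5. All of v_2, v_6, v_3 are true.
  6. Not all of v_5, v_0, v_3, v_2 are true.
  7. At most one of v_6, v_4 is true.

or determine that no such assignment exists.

Case v_2 = True:
  Constraint (1) is violated (v_2=T) — contradiction.
Case v_2 = False:
  Constraint (5) is violated (v_2=F) — contradiction.
Both cases fail — unsatisfiable.

No satisfying assignment exists.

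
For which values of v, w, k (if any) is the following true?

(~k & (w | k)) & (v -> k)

v = False, w = True, k = False

  ~k & (w | k) = True
    ~k = True
    w | k = True
  v -> k = True
Both conjuncts True, so the formula holds.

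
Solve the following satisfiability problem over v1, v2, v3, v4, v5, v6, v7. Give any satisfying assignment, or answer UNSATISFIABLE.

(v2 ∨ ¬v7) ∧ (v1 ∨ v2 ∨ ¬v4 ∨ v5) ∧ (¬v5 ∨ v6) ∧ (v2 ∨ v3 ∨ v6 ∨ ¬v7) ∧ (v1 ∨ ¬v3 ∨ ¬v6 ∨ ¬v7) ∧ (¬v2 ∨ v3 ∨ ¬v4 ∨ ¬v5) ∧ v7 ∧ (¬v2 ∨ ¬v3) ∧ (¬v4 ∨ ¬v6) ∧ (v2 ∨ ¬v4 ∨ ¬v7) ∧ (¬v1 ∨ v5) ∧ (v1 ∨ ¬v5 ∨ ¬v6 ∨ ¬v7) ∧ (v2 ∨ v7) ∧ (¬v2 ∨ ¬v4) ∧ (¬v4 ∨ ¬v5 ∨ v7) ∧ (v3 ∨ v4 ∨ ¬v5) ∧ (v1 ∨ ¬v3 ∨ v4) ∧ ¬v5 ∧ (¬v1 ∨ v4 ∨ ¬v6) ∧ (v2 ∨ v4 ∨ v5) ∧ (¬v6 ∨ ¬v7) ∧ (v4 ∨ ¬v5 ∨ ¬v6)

Unit clause (v7) forces v7 = True.
Unit clause (¬v5) forces v5 = False.
In (¬v6 ∨ ¬v7) only ¬v6 is left, so v6 = False.
In (v2 ∨ ¬v7) only v2 is left, so v2 = True.
In (¬v2 ∨ ¬v3) only ¬v3 is left, so v3 = False.
In (¬v1 ∨ v5) only ¬v1 is left, so v1 = False.
In (¬v2 ∨ ¬v4) only ¬v4 is left, so v4 = False.
All clauses satisfied.

v1=F, v2=T, v3=F, v4=F, v5=F, v6=F, v7=T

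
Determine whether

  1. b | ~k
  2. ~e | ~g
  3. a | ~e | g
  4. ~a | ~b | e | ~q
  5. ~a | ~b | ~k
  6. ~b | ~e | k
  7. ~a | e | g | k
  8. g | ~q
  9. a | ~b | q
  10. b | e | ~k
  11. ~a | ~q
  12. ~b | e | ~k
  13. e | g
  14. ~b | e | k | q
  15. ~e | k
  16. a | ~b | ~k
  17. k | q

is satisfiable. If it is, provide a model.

g = True; e = False; q = True; a = False; b = True; k = False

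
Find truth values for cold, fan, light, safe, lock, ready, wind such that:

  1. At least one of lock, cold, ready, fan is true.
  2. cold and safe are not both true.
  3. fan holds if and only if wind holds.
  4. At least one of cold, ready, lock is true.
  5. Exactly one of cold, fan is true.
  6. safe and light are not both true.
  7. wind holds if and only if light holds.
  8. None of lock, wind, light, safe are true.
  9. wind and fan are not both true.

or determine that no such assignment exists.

cold = True, fan = False, light = False, safe = False, lock = False, ready = False, wind = False

  (1) {lock, cold, ready, fan}: 1 true — at least one ✓
  (2) cold=T, safe=F — not both ✓
  (3) fan=F, wind=F — same ✓
  (4) {cold, ready, lock}: 1 true — at least one ✓
  (5) {cold, fan}: 1 true — exactly one ✓
  (6) safe=F, light=F — not both ✓
  (7) wind=F, light=F — same ✓
  (8) {lock, wind, light, safe}: 0 true — none ✓
  (9) wind=F, fan=F — not both ✓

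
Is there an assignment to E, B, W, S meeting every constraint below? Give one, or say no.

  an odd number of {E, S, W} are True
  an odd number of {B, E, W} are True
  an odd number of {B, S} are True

Unsatisfiable — no assignment works.

Adding constraints 1, 2, 3 mod 2: every variable appears an even number of times on the left, so the left side is 0.
But the right sides sum to 1 (mod 2). 0 ≠ 1 — the system is inconsistent.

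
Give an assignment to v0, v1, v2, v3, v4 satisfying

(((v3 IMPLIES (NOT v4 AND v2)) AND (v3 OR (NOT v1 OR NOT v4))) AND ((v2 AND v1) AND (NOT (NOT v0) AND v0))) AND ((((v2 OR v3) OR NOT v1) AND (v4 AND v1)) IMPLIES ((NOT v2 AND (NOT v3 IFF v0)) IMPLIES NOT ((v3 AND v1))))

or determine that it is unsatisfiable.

v0 = True; v1 = True; v2 = True; v3 = True; v4 = False

  ((v3 IMPLIES (NOT v4 AND v2)) AND (v3 OR (NOT v1 OR NOT v4))) AND ((v2 AND v1) AND (NOT (NOT v0) AND v0)) = True
    (v3 IMPLIES (NOT v4 AND v2)) AND (v3 OR (NOT v1 OR NOT v4)) = True
      v3 IMPLIES (NOT v4 AND v2) = True
        NOT v4 AND v2 = True
          NOT v4 = True
      v3 OR (NOT v1 OR NOT v4) = True
        NOT v1 OR NOT v4 = True
          NOT v1 = False
          NOT v4 = True
    (v2 AND v1) AND (NOT (NOT v0) AND v0) = True
      v2 AND v1 = True
      NOT (NOT v0) AND v0 = True
        NOT (NOT v0) = True
          NOT v0 = False
  (((v2 OR v3) OR NOT v1) AND (v4 AND v1)) IMPLIES ((NOT v2 AND (NOT v3 IFF v0)) IMPLIES NOT ((v3 AND v1))) = True
    ((v2 OR v3) OR NOT v1) AND (v4 AND v1) = False
      (v2 OR v3) OR NOT v1 = True
        v2 OR v3 = True
        NOT v1 = False
      v4 AND v1 = False
    (NOT v2 AND (NOT v3 IFF v0)) IMPLIES NOT ((v3 AND v1)) = True
      NOT v2 AND (NOT v3 IFF v0) = False
        NOT v2 = False
        NOT v3 IFF v0 = False
          NOT v3 = False
      NOT ((v3 AND v1)) = False
        v3 AND v1 = True
Both conjuncts True, so the formula holds.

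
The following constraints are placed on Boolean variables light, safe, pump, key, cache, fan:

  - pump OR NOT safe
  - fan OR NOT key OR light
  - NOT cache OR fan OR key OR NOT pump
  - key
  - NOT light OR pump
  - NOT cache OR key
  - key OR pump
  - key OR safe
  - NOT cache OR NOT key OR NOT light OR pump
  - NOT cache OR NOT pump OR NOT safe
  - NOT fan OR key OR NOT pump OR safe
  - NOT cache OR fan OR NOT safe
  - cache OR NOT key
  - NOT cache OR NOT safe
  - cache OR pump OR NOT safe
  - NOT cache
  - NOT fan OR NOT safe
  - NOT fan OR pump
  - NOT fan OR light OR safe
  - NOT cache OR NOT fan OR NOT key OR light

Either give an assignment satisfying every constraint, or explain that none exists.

Unsatisfiable

Case key = True:
  (cache OR NOT key) forces cache = True.
  Clause (NOT cache) is falsified — contradiction.
Case key = False:
  Clause (key) is falsified — contradiction.
Both cases fail, so the formula is unsatisfiable.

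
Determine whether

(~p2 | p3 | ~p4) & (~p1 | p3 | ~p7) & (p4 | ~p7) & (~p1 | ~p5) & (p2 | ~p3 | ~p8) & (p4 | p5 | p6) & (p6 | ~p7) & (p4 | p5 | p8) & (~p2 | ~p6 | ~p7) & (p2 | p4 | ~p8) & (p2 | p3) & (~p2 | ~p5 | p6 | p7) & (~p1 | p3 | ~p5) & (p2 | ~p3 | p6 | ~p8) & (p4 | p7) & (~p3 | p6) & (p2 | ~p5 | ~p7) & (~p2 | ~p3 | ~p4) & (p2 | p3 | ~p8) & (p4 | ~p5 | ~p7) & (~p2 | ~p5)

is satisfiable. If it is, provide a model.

Set p1 = False.
Set p2 = False.
  then (p2 | p3) forces p3 = True.
  then (~p3 | p6) forces p6 = True.
  then (p2 | ~p3 | ~p8) forces p8 = False.
Set p4 = True.
Set p5 = False.
Set p7 = True.
All clauses satisfied.

p1 = False; p2 = False; p3 = True; p4 = True; p5 = False; p6 = True; p7 = True; p8 = False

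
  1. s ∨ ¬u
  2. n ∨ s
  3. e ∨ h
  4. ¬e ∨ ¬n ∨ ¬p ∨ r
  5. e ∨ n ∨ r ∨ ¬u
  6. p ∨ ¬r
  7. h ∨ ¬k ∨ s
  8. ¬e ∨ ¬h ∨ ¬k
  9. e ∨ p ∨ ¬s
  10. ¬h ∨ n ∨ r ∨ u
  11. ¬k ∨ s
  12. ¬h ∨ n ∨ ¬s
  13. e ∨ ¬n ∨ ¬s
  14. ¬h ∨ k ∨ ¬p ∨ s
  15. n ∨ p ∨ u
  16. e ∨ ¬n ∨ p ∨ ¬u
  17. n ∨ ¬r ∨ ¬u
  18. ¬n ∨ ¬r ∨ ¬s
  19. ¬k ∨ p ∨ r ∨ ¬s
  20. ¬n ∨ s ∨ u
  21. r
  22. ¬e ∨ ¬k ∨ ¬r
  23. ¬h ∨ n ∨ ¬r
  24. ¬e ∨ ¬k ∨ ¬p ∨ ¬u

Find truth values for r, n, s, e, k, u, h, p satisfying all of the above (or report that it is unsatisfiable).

r=T; n=F; s=T; e=T; k=F; u=F; h=F; p=T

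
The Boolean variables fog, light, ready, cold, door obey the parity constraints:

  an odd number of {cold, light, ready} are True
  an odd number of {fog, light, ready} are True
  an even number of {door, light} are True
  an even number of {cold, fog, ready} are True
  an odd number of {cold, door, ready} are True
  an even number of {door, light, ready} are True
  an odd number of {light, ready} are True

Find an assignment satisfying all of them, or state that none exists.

fog: False, light: True, ready: False, cold: False, door: True

{cold, light, ready}: 1 true → odd ✓
{fog, light, ready}: 1 true → odd ✓
{door, light}: 2 true → even ✓
{cold, fog, ready}: 0 true → even ✓
{cold, door, ready}: 1 true → odd ✓
{door, light, ready}: 2 true → even ✓
{light, ready}: 1 true → odd ✓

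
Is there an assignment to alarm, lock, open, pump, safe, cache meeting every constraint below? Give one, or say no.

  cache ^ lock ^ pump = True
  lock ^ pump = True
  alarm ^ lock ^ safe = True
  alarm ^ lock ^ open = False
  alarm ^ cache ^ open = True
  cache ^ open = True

alarm=F, lock=T, open=T, pump=F, safe=F, cache=F

cache ^ lock ^ pump = F ^ T ^ F = True ✓
lock ^ pump = T ^ F = True ✓
alarm ^ lock ^ safe = F ^ T ^ F = True ✓
alarm ^ lock ^ open = F ^ T ^ T = False ✓
alarm ^ cache ^ open = F ^ F ^ T = True ✓
cache ^ open = F ^ T = True ✓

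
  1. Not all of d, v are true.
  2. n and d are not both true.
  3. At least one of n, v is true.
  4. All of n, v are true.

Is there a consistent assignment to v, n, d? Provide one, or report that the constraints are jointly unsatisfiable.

v=T; n=T; d=F

  (1) {d, v}: 1/2 true — not all ✓
  (2) n=T, d=F — not both ✓
  (3) {n, v}: 2 true — at least one ✓
  (4) {n, v}: all 2 true ✓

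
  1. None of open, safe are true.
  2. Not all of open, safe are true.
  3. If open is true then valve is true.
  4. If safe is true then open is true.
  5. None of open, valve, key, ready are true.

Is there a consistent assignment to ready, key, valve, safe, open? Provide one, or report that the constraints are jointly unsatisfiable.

ready=F, key=F, valve=F, safe=F, open=F

  (1) {open, safe}: 0 true — none ✓
  (2) {open, safe}: 0/2 true — not all ✓
  (3) open=F ⇒ valve: vacuous ✓
  (4) safe=F ⇒ open: vacuous ✓
  (5) {open, valve, key, ready}: 0 true — none ✓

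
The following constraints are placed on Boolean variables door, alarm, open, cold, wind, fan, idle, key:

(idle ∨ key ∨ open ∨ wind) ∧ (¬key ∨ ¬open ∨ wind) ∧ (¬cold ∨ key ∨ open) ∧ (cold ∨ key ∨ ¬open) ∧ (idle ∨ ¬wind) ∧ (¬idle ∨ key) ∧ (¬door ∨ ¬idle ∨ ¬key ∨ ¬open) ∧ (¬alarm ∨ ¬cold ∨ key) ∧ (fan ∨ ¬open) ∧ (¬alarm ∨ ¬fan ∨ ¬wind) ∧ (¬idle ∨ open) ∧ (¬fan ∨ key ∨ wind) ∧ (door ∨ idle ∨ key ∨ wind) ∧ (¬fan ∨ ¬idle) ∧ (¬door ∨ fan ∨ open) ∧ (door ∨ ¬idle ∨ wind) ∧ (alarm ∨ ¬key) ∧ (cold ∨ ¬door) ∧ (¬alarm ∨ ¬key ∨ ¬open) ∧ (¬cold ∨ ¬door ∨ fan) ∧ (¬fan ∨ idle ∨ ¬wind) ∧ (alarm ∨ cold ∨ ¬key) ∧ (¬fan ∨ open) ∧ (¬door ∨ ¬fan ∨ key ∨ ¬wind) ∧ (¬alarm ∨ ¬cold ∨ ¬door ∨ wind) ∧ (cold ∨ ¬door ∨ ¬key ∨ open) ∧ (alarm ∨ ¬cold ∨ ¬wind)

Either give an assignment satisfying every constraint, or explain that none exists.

door = False, alarm = True, open = False, cold = True, wind = False, fan = False, idle = False, key = True

Set door = False.
Set alarm = True.
Try open = True:
  (fan ∨ ¬open) forces fan = True.
  (¬alarm ∨ ¬fan ∨ ¬wind) forces wind = False.
  (¬key ∨ ¬open ∨ wind) forces key = False.
  clause (¬fan ∨ key ∨ wind) is falsified — backtrack.
So open = False.
  then (¬idle ∨ open) forces idle = False.
  then (¬fan ∨ open) forces fan = False.
  then (idle ∨ ¬wind) forces wind = False.
  then (door ∨ idle ∨ key ∨ wind) forces key = True.
Set cold = True.
All clauses satisfied.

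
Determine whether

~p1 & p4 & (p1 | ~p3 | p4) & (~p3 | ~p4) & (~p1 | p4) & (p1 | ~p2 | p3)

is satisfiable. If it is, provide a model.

Unit clause (~p1) forces p1 = False.
Unit clause (p4) forces p4 = True.
In (~p3 | ~p4) only ~p3 is left, so p3 = False.
In (p1 | ~p2 | p3) only ~p2 is left, so p2 = False.
Check each clause:
  (~p1): ~p1 holds.
  (p4): p4 holds.
  (p1 | ~p3 | p4): ~p3 holds.
  (~p3 | ~p4): ~p3 holds.
  (~p1 | p4): ~p1 holds.
  (p1 | ~p2 | p3): ~p2 holds.
All clauses satisfied.

p1: False, p2: False, p3: False, p4: True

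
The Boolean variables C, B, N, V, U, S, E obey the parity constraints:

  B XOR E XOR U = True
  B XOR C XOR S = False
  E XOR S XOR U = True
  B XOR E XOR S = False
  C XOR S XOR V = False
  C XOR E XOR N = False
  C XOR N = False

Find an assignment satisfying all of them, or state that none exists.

C = False, B = False, N = False, V = False, U = True, S = False, E = False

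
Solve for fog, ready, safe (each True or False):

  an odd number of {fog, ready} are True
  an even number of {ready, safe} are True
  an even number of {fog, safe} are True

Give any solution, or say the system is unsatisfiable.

UNSATISFIABLE

Adding constraints 1, 2, 3 mod 2: every variable appears an even number of times on the left, so the left side is 0.
But the right sides sum to 1 (mod 2). 0 ≠ 1 — the system is inconsistent.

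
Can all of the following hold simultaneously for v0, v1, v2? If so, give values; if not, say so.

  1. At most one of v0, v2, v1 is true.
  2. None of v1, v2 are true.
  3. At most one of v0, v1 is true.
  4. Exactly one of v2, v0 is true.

v0=T; v1=F; v2=F

  (1) {v0, v2, v1}: 1 true — at most one ✓
  (2) {v1, v2}: 0 true — none ✓
  (3) {v0, v1}: 1 true — at most one ✓
  (4) {v2, v0}: 1 true — exactly one ✓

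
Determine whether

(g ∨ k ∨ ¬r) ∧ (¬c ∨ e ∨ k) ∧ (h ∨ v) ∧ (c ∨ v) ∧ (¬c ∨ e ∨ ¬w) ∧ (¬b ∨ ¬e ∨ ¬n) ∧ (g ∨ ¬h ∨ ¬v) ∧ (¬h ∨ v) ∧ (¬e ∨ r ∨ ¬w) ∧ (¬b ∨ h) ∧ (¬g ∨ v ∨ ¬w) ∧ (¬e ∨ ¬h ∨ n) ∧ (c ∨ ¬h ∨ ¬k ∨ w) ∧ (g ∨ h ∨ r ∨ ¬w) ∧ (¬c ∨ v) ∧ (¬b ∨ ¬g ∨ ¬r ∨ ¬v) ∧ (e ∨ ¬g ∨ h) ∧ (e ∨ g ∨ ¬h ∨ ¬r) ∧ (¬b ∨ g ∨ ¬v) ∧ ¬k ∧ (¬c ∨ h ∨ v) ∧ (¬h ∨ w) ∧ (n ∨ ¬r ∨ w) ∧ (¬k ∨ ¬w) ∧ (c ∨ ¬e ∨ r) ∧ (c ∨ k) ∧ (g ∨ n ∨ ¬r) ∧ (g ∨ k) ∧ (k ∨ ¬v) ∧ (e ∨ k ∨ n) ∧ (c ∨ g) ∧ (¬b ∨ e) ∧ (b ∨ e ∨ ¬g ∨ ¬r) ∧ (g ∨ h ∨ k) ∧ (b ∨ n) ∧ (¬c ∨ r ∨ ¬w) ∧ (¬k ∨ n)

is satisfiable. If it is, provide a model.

Unsatisfiable

Case v = True:
  (¬k) forces k = False.
  Clause (k ∨ ¬v) is falsified — contradiction.
Case v = False:
  (h ∨ v) forces h = True.
  Clause (¬h ∨ v) is falsified — contradiction.
Both cases fail, so the formula is unsatisfiable.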